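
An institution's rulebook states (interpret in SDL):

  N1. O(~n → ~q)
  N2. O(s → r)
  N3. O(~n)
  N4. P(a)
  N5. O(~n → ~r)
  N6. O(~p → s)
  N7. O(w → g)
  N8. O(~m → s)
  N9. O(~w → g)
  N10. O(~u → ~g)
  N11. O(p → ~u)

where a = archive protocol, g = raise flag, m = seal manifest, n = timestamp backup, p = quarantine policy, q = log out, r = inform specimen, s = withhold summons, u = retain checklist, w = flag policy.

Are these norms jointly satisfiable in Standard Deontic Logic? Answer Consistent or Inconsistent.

Inconsistent

Premises 7 and 9 are O(w → g) and O(~w → g); every ideal world satisfies w or ~w, so in either case g holds — hence O(g).
Premise 10, O(~u → ~g), contraposes to O(g → u); with O(g) we get O(u).
Premise 11 is O(p → ~u); contrapositively O(u → ~p). Since O(u) holds, K gives O(~p).
From O(~p) and premise 6, O(~p → s), we obtain O(s).
With premise 2, O(s → r), the K-axiom yields O(r).
Premise 5 is O(~n → ~r); contrapositively O(r → n). Since O(r) holds, K gives O(n).
However, premise 3 gives O(~n).
We now have both O(n) and O(~n) — n is simultaneously obligatory and forbidden, violating the D-axiom.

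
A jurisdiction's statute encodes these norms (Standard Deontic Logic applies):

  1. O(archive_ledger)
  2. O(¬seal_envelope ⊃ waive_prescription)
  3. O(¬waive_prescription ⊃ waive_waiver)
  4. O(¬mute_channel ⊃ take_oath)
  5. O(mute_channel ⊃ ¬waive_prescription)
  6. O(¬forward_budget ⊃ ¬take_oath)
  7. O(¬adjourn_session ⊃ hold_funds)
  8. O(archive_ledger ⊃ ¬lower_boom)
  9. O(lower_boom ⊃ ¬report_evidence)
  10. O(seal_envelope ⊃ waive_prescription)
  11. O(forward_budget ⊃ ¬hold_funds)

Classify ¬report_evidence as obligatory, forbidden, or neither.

Premise 9 is O(lower_boom ⊃ ¬report_evidence), but O(lower_boom) is not derivable from the premises, so it does not yield O(¬report_evidence).
No premise or chain of K-axiom applications forces O(¬report_evidence), and none forces O(report_evidence). So ¬report_evidence is neither obligatory nor forbidden under these norms.

Neither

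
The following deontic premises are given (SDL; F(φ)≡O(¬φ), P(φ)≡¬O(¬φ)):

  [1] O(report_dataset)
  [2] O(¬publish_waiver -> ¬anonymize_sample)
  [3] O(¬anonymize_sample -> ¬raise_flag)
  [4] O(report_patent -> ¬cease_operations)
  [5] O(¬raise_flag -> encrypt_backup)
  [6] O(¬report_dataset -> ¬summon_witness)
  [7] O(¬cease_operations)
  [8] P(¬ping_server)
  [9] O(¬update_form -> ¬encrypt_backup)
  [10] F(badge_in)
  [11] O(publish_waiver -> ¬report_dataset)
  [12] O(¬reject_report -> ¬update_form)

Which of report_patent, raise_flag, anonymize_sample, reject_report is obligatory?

Premise 1 gives O(report_dataset).
The contrapositive of premise 11 (O(publish_waiver -> ¬report_dataset)) is O(report_dataset -> ¬publish_waiver), and O(report_dataset) is already established, so O(¬publish_waiver).
Applying K to premise 2 (O(¬publish_waiver -> ¬anonymize_sample)) and O(¬publish_waiver) yields O(¬anonymize_sample).
Premise 3 is O(¬anonymize_sample -> ¬raise_flag); since O(¬anonymize_sample), deontic closure gives O(¬raise_flag).
With premise 5, O(¬raise_flag -> encrypt_backup), the K-axiom yields O(encrypt_backup).
Premise 9 is O(¬update_form -> ¬encrypt_backup); contrapositively O(encrypt_backup -> update_form). Since O(encrypt_backup) holds, K gives O(update_form).
Premise 12 is O(¬reject_report -> ¬update_form); contrapositively O(update_form -> reject_report). Since O(update_form) holds, K gives O(reject_report).
So O(reject_report) holds — reject_report is obligatory. None of the other listed options is made obligatory by any chain of premises.

reject_report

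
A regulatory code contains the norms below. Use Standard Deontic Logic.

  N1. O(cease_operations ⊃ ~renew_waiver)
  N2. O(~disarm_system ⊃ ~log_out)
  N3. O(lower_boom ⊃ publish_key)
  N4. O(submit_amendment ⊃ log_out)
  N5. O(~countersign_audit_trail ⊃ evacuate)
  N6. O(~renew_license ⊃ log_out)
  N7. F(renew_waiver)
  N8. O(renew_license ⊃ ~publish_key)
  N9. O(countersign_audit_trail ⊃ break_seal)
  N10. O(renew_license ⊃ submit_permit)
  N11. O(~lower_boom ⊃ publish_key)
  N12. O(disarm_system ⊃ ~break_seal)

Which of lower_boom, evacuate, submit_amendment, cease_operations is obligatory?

Premises 11 and 3 cover both cases: O(~lower_boom ⊃ publish_key) and O(lower_boom ⊃ publish_key). Since ~lower_boom ∨ lower_boom is a tautology, O(publish_key) follows.
Premise 8 is O(renew_license ⊃ ~publish_key); contrapositively O(publish_key ⊃ ~renew_license). Since O(publish_key) holds, K gives O(~renew_license).
Applying K to premise 6 (O(~renew_license ⊃ log_out)) and O(~renew_license) yields O(log_out).
The contrapositive of premise 2 (O(~disarm_system ⊃ ~log_out)) is O(log_out ⊃ disarm_system), and O(log_out) is already established, so O(disarm_system).
Applying K to premise 12 (O(disarm_system ⊃ ~break_seal)) and O(disarm_system) yields O(~break_seal).
Premise 9, O(countersign_audit_trail ⊃ break_seal), contraposes to O(~break_seal ⊃ ~countersign_audit_trail); with O(~break_seal) we get O(~countersign_audit_trail).
With premise 5, O(~countersign_audit_trail ⊃ evacuate), the K-axiom yields O(evacuate).
So O(evacuate) holds — evacuate is obligatory. None of the other listed options is made obligatory by any chain of premises.

evacuate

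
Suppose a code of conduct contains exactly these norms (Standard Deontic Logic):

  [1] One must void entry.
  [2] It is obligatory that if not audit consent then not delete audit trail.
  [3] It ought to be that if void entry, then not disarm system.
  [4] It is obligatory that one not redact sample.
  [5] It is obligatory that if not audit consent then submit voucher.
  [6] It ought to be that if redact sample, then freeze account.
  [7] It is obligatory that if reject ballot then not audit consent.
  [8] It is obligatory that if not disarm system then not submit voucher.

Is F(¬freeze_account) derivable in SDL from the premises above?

Premise 6 is O(redact_sample → freeze_account), but O(redact_sample) is not derivable from the premises, so it does not yield O(freeze_account).
No other premise forces O(freeze_account). An ideal world satisfying every premise can still have ¬freeze_account true, so F(¬freeze_account) is not derivable.

No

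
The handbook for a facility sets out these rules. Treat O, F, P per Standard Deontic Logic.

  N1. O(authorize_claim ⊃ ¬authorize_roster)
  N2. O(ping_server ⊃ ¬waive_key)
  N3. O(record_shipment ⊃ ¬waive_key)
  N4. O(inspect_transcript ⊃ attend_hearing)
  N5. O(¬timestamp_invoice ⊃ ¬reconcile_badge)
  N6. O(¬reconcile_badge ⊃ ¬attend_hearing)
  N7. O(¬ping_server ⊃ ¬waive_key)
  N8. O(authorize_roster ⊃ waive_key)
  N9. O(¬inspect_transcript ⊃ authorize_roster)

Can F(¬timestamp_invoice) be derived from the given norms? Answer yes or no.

Yes

By case analysis on ping_server: premise 2 gives O(ping_server ⊃ ¬waive_key) and premise 7 gives O(¬ping_server ⊃ ¬waive_key), so O(¬waive_key) either way.
The contrapositive of premise 8 (O(authorize_roster ⊃ waive_key)) is O(¬waive_key ⊃ ¬authorize_roster), and O(¬waive_key) is already established, so O(¬authorize_roster).
Premise 9 is O(¬inspect_transcript ⊃ authorize_roster); contrapositively O(¬authorize_roster ⊃ inspect_transcript). Since O(¬authorize_roster) holds, K gives O(inspect_transcript).
From O(inspect_transcript) and premise 4, O(inspect_transcript ⊃ attend_hearing), we obtain O(attend_hearing).
The contrapositive of premise 6 (O(¬reconcile_badge ⊃ ¬attend_hearing)) is O(attend_hearing ⊃ reconcile_badge), and O(attend_hearing) is already established, so O(reconcile_badge).
Premise 5 is O(¬timestamp_invoice ⊃ ¬reconcile_badge); contrapositively O(reconcile_badge ⊃ timestamp_invoice). Since O(reconcile_badge) holds, K gives O(timestamp_invoice).
Premises 1, 3 do not contribute to this derivation.
So O(timestamp_invoice) holds, i.e. F(¬timestamp_invoice). The claim follows.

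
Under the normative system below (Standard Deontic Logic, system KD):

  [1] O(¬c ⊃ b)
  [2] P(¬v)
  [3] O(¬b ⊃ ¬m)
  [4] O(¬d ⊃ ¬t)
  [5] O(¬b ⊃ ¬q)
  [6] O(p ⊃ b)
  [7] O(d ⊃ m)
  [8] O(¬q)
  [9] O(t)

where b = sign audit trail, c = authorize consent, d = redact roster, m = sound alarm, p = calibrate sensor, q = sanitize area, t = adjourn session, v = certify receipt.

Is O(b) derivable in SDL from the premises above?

Yes

Premise 9 states O(t) outright.
Premise 4, O(¬d ⊃ ¬t), contraposes to O(t ⊃ d); with O(t) we get O(d).
With premise 7, O(d ⊃ m), the K-axiom yields O(m).
Premise 3, O(¬b ⊃ ¬m), contraposes to O(m ⊃ b); with O(m) we get O(b).
Premises 1, 2, 5, 6, 8 do not contribute to this derivation.
So O(b) follows.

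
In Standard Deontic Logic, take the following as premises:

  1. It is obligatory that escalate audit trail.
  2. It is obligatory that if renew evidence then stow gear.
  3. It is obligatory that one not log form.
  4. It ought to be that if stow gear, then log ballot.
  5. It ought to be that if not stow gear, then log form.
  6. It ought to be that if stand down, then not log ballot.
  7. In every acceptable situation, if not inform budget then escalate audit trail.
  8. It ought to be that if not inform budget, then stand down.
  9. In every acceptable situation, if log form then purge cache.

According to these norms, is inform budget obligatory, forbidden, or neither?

Obligatory

Premise 3 gives O(¬log_form).
Premise 5 is O(¬stow_gear → log_form); contrapositively O(¬log_form → stow_gear). Since O(¬log_form) holds, K gives O(stow_gear).
Applying K to premise 4 (O(stow_gear → log_ballot)) and O(stow_gear) yields O(log_ballot).
Premise 6, O(stand_down → ¬log_ballot), contraposes to O(log_ballot → ¬stand_down); with O(log_ballot) we get O(¬stand_down).
Premise 8 is O(¬inform_budget → stand_down); contrapositively O(¬stand_down → inform_budget). Since O(¬stand_down) holds, K gives O(inform_budget).
Premises 1, 2, 7, 9 do not contribute to this derivation.
Hence inform_budget is obligatory.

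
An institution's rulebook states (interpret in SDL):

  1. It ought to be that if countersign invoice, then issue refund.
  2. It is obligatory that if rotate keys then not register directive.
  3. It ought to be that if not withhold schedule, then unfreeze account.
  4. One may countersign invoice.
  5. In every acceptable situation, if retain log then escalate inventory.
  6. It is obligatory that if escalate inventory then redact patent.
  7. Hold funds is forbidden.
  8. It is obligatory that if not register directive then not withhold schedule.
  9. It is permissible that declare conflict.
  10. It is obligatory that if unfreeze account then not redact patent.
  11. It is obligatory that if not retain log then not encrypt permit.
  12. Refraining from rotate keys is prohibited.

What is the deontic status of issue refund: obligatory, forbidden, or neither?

Neither

Premise 1 is O(countersign_invoice → issue_refund), but O(countersign_invoice) is not derivable from the premises (the permission P(countersign_invoice) asserts only ¬O(¬countersign_invoice), not O(countersign_invoice)), so it does not yield O(issue_refund).
No premise or chain of K-axiom applications forces O(issue_refund), and none forces O(¬issue_refund). So issue_refund is neither obligatory nor forbidden under these norms.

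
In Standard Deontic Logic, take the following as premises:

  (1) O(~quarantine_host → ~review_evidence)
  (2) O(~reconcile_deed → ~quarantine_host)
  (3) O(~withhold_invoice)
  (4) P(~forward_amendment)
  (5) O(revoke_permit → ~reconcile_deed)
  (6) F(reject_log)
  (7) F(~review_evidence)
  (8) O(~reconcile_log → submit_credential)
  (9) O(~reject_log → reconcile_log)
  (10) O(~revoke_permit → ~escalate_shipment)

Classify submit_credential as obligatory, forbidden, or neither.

Neither

Premise 8 is O(~reconcile_log → submit_credential), but O(~reconcile_log) is not derivable from the premises, so it does not yield O(submit_credential).
No premise or chain of K-axiom applications forces O(submit_credential), and none forces O(~submit_credential). So submit_credential is neither obligatory nor forbidden under these norms.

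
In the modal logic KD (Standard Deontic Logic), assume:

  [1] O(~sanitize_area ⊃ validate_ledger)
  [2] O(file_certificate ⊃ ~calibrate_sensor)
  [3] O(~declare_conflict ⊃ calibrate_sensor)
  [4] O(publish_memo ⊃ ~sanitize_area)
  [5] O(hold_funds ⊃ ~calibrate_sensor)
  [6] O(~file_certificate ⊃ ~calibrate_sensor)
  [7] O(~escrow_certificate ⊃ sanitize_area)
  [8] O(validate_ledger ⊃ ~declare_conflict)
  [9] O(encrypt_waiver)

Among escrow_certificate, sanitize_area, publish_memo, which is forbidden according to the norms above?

Premises 6 and 2 are O(~file_certificate ⊃ ~calibrate_sensor) and O(file_certificate ⊃ ~calibrate_sensor); every ideal world satisfies ~file_certificate or file_certificate, so in either case ~calibrate_sensor holds — hence O(~calibrate_sensor).
The contrapositive of premise 3 (O(~declare_conflict ⊃ calibrate_sensor)) is O(~calibrate_sensor ⊃ declare_conflict), and O(~calibrate_sensor) is already established, so O(declare_conflict).
Premise 8 is O(validate_ledger ⊃ ~declare_conflict); contrapositively O(declare_conflict ⊃ ~validate_ledger). Since O(declare_conflict) holds, K gives O(~validate_ledger).
Premise 1, O(~sanitize_area ⊃ validate_ledger), contraposes to O(~validate_ledger ⊃ sanitize_area); with O(~validate_ledger) we get O(sanitize_area).
Premise 4, O(publish_memo ⊃ ~sanitize_area), contraposes to O(sanitize_area ⊃ ~publish_memo); with O(sanitize_area) we get O(~publish_memo).
So O(~publish_memo) holds, i.e. publish_memo is forbidden. None of the other listed options is forbidden under the premises.

publish_memo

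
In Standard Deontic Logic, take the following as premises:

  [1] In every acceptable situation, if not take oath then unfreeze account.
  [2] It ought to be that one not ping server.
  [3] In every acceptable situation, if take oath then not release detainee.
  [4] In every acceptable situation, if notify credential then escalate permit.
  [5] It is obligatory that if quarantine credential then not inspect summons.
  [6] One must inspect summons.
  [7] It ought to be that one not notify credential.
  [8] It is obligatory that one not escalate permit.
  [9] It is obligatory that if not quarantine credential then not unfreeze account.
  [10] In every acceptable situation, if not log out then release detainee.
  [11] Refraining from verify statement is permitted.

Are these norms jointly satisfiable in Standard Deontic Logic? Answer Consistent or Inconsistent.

Premise 4 is O(notify_credential → escalate_permit), but O(notify_credential) is not derivable from the premises, so it does not yield O(escalate_permit).
So O(escalate_permit) is not derivable, and the apparent clash with O(¬escalate_permit) does not arise.
A world satisfying every obligation exists (e.g. escalate_permit=false, inspect_summons=true, log_out=true, notify_credential=false, ping_server=false, quarantine_credential=false, release_detainee=false, take_oath=true, unfreeze_account=false, verify_statement=false); no atom is both obligatory and forbidden, so the set is consistent.

Consistent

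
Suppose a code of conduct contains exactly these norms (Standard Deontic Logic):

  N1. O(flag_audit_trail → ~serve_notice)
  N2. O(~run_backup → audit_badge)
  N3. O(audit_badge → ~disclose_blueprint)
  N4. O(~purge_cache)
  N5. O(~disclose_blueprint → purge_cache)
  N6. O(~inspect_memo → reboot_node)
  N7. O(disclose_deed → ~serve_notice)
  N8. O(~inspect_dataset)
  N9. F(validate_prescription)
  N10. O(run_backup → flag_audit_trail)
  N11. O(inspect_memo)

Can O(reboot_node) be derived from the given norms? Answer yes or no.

No

Premise 6 is O(~inspect_memo → reboot_node), but O(~inspect_memo) is not derivable from the premises, so it does not yield O(reboot_node).
No other premise forces O(reboot_node). An ideal world satisfying every premise can still have reboot_node false, so O(reboot_node) is not derivable.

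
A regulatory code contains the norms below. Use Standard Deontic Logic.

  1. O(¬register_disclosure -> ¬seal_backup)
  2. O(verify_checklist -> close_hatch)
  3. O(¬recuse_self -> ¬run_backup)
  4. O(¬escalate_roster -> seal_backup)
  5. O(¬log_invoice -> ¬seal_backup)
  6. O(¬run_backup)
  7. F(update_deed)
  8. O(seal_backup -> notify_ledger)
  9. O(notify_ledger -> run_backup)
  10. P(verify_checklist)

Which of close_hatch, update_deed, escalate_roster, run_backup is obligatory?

From premise 6 we have O(¬run_backup).
Premise 9 is O(notify_ledger -> run_backup); contrapositively O(¬run_backup -> ¬notify_ledger). Since O(¬run_backup) holds, K gives O(¬notify_ledger).
The contrapositive of premise 8 (O(seal_backup -> notify_ledger)) is O(¬notify_ledger -> ¬seal_backup), and O(¬notify_ledger) is already established, so O(¬seal_backup).
Premise 4, O(¬escalate_roster -> seal_backup), contraposes to O(¬seal_backup -> escalate_roster); with O(¬seal_backup) we get O(escalate_roster).
So O(escalate_roster) holds — escalate_roster is obligatory. None of the other listed options is made obligatory by any chain of premises.

escalate_roster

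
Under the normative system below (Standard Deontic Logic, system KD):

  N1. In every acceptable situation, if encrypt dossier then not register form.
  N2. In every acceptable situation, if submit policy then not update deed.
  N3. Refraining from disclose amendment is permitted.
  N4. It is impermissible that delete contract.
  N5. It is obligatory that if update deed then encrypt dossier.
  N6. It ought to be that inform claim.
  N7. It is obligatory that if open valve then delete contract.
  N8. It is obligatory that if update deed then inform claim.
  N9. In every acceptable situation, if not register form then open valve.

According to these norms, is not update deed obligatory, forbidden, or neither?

Obligatory

F(delete_contract) at premise 4 means O(¬delete_contract).
Premise 7 is O(open_valve → delete_contract); contrapositively O(¬delete_contract → ¬open_valve). Since O(¬delete_contract) holds, K gives O(¬open_valve).
The contrapositive of premise 9 (O(¬register_form → open_valve)) is O(¬open_valve → register_form), and O(¬open_valve) is already established, so O(register_form).
The contrapositive of premise 1 (O(encrypt_dossier → ¬register_form)) is O(register_form → ¬encrypt_dossier), and O(register_form) is already established, so O(¬encrypt_dossier).
The contrapositive of premise 5 (O(update_deed → encrypt_dossier)) is O(¬encrypt_dossier → ¬update_deed), and O(¬encrypt_dossier) is already established, so O(¬update_deed).
Premises 2, 3, 6, 8 do not contribute to this derivation.
Hence ¬update_deed is obligatory.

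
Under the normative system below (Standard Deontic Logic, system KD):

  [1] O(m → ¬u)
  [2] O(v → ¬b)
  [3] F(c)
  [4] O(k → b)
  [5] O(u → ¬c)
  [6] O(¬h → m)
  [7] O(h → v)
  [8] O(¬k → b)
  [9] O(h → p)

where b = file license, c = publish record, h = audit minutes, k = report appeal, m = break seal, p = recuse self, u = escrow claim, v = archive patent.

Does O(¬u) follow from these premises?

Yes

By case analysis on ¬k: premise 8 gives O(¬k → b) and premise 4 gives O(k → b), so O(b) either way.
Premise 2, O(v → ¬b), contraposes to O(b → ¬v); with O(b) we get O(¬v).
Premise 7 is O(h → v); contrapositively O(¬v → ¬h). Since O(¬v) holds, K gives O(¬h).
Applying K to premise 6 (O(¬h → m)) and O(¬h) yields O(m).
Premise 1 is O(m → ¬u); since O(m), deontic closure gives O(¬u).
Premises 3, 5, 9 do not contribute to this derivation.
So O(¬u) follows.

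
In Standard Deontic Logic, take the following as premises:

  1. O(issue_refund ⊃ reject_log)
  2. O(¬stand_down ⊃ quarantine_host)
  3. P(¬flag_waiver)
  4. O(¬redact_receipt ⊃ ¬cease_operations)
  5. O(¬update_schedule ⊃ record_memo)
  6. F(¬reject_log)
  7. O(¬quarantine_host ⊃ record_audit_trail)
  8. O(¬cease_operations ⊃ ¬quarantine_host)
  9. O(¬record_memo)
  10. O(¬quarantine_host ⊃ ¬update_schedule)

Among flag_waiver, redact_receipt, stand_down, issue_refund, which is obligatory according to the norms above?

redact_receipt

From premise 9 we have O(¬record_memo).
Premise 5, O(¬update_schedule ⊃ record_memo), contraposes to O(¬record_memo ⊃ update_schedule); with O(¬record_memo) we get O(update_schedule).
Premise 10, O(¬quarantine_host ⊃ ¬update_schedule), contraposes to O(update_schedule ⊃ quarantine_host); with O(update_schedule) we get O(quarantine_host).
Premise 8, O(¬cease_operations ⊃ ¬quarantine_host), contraposes to O(quarantine_host ⊃ cease_operations); with O(quarantine_host) we get O(cease_operations).
Premise 4, O(¬redact_receipt ⊃ ¬cease_operations), contraposes to O(cease_operations ⊃ redact_receipt); with O(cease_operations) we get O(redact_receipt).
So O(redact_receipt) holds — redact_receipt is obligatory. None of the other listed options is made obligatory by any chain of premises.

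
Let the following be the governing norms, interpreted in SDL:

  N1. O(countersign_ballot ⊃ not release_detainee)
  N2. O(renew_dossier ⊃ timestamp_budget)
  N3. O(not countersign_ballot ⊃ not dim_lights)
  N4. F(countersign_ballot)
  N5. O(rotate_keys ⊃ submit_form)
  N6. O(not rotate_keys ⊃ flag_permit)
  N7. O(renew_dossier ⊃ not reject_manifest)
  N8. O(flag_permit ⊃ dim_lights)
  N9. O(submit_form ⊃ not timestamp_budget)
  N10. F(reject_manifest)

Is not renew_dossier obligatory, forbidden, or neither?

Obligatory

F(countersign_ballot) at premise 4 means O(not countersign_ballot).
Applying K to premise 3 (O(not countersign_ballot ⊃ not dim_lights)) and O(not countersign_ballot) yields O(not dim_lights).
Premise 8 is O(flag_permit ⊃ dim_lights); contrapositively O(not dim_lights ⊃ not flag_permit). Since O(not dim_lights) holds, K gives O(not flag_permit).
Premise 6, O(not rotate_keys ⊃ flag_permit), contraposes to O(not flag_permit ⊃ rotate_keys); with O(not flag_permit) we get O(rotate_keys).
Premise 5 is O(rotate_keys ⊃ submit_form); since O(rotate_keys), deontic closure gives O(submit_form).
With premise 9, O(submit_form ⊃ not timestamp_budget), the K-axiom yields O(not timestamp_budget).
Premise 2, O(renew_dossier ⊃ timestamp_budget), contraposes to O(not timestamp_budget ⊃ not renew_dossier); with O(not timestamp_budget) we get O(not renew_dossier).
Premises 1, 7, 10 do not contribute to this derivation.
Hence not renew_dossier is obligatory.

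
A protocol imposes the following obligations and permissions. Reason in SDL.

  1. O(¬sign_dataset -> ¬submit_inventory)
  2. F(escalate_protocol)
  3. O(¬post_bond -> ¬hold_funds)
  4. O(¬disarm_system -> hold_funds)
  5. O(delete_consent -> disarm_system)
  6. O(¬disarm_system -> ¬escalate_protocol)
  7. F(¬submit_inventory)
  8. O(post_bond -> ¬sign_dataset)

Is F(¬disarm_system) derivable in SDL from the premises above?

F(¬submit_inventory) at premise 7 means O(submit_inventory).
Premise 1 is O(¬sign_dataset -> ¬submit_inventory); contrapositively O(submit_inventory -> sign_dataset). Since O(submit_inventory) holds, K gives O(sign_dataset).
Premise 8, O(post_bond -> ¬sign_dataset), contraposes to O(sign_dataset -> ¬post_bond); with O(sign_dataset) we get O(¬post_bond).
Premise 3 is O(¬post_bond -> ¬hold_funds); since O(¬post_bond), deontic closure gives O(¬hold_funds).
Premise 4, O(¬disarm_system -> hold_funds), contraposes to O(¬hold_funds -> disarm_system); with O(¬hold_funds) we get O(disarm_system).
Premises 2, 5, 6 do not contribute to this derivation.
So O(disarm_system) holds, i.e. F(¬disarm_system). The claim follows.

Yes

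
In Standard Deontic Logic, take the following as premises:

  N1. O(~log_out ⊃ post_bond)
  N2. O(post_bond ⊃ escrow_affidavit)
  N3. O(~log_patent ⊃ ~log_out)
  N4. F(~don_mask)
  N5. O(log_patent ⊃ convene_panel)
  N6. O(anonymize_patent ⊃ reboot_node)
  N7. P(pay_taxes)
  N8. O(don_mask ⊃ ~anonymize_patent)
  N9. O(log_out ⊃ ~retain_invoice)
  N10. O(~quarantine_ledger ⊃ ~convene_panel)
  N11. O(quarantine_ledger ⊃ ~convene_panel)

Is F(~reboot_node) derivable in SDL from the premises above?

Premise 6 is O(anonymize_patent ⊃ reboot_node), but O(anonymize_patent) is not derivable from the premises, so it does not yield O(reboot_node).
No other premise forces O(reboot_node). An ideal world satisfying every premise can still have ~reboot_node true, so F(~reboot_node) is not derivable.

No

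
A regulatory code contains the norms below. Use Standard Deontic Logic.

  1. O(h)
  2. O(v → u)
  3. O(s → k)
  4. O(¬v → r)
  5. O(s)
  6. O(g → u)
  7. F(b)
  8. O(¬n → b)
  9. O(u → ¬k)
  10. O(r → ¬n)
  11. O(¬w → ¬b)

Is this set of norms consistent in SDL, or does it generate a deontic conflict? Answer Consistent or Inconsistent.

Premise 7 is F(b), i.e. O(¬b).
The contrapositive of premise 8 (O(¬n → b)) is O(¬b → n), and O(¬b) is already established, so O(n).
The contrapositive of premise 10 (O(r → ¬n)) is O(n → ¬r), and O(n) is already established, so O(¬r).
The contrapositive of premise 4 (O(¬v → r)) is O(¬r → v), and O(¬r) is already established, so O(v).
Applying K to premise 2 (O(v → u)) and O(v) yields O(u).
With premise 9, O(u → ¬k), the K-axiom yields O(¬k).
Premise 3, O(s → k), contraposes to O(¬k → ¬s); with O(¬k) we get O(¬s).
But premise 5 directly asserts O(s).
We now have both O(¬s) and O(s) — s is simultaneously obligatory and forbidden, violating the D-axiom.

Inconsistent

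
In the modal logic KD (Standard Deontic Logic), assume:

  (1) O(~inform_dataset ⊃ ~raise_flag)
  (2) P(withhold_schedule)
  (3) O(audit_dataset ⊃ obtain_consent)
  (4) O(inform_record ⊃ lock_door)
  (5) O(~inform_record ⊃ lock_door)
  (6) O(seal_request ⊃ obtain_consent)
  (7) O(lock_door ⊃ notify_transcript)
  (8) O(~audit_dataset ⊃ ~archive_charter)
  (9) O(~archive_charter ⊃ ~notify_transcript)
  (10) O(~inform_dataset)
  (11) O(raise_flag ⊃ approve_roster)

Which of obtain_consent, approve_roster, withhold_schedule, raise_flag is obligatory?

obtain_consent

By case analysis on inform_record: premise 4 gives O(inform_record ⊃ lock_door) and premise 5 gives O(~inform_record ⊃ lock_door), so O(lock_door) either way.
From O(lock_door) and premise 7, O(lock_door ⊃ notify_transcript), we obtain O(notify_transcript).
Premise 9, O(~archive_charter ⊃ ~notify_transcript), contraposes to O(notify_transcript ⊃ archive_charter); with O(notify_transcript) we get O(archive_charter).
Premise 8, O(~audit_dataset ⊃ ~archive_charter), contraposes to O(archive_charter ⊃ audit_dataset); with O(archive_charter) we get O(audit_dataset).
From O(audit_dataset) and premise 3, O(audit_dataset ⊃ obtain_consent), we obtain O(obtain_consent).
So O(obtain_consent) holds — obtain_consent is obligatory. None of the other listed options is made obligatory by any chain of premises.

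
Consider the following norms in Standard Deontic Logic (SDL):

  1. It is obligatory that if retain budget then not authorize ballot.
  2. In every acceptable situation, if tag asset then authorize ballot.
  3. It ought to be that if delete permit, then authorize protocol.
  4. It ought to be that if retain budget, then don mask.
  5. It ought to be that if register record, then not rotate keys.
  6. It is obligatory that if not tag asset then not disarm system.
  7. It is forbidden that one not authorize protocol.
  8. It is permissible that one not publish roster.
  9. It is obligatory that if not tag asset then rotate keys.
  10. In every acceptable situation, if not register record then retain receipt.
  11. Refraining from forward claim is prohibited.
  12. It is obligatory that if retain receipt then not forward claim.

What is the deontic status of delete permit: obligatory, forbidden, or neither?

Premise 3 is O(delete_permit → authorize_protocol); even if O(authorize_protocol) held, inferring O(delete_permit) would be affirming the consequent — invalid.
No premise or chain of K-axiom applications forces O(delete_permit), and none forces O(¬delete_permit). So delete_permit is neither obligatory nor forbidden under these norms.

Neither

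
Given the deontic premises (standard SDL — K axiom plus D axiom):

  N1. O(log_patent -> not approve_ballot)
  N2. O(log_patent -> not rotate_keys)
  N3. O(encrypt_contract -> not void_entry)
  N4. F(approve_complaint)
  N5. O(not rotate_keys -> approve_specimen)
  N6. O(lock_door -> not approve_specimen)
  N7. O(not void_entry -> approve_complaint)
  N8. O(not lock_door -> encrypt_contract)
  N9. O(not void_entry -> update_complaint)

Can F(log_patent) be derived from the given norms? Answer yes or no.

F(approve_complaint) at premise 4 means O(not approve_complaint).
The contrapositive of premise 7 (O(not void_entry -> approve_complaint)) is O(not approve_complaint -> void_entry), and O(not approve_complaint) is already established, so O(void_entry).
Premise 3 is O(encrypt_contract -> not void_entry); contrapositively O(void_entry -> not encrypt_contract). Since O(void_entry) holds, K gives O(not encrypt_contract).
Premise 8 is O(not lock_door -> encrypt_contract); contrapositively O(not encrypt_contract -> lock_door). Since O(not encrypt_contract) holds, K gives O(lock_door).
Premise 6 is O(lock_door -> not approve_specimen); since O(lock_door), deontic closure gives O(not approve_specimen).
Premise 5 is O(not rotate_keys -> approve_specimen); contrapositively O(not approve_specimen -> rotate_keys). Since O(not approve_specimen) holds, K gives O(rotate_keys).
Premise 2, O(log_patent -> not rotate_keys), contraposes to O(rotate_keys -> not log_patent); with O(rotate_keys) we get O(not log_patent).
Premises 1, 9 do not contribute to this derivation.
So O(not log_patent) holds, i.e. F(log_patent). The claim follows.

Yes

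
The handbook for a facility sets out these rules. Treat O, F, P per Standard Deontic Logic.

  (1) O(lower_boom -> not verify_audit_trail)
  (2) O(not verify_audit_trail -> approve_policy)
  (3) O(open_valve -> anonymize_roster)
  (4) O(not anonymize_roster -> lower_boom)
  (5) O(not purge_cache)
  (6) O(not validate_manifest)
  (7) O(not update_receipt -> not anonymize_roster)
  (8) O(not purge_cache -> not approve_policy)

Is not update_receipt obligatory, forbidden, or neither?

Forbidden

From premise 5 we have O(not purge_cache).
Premise 8 is O(not purge_cache -> not approve_policy); since O(not purge_cache), deontic closure gives O(not approve_policy).
Premise 2, O(not verify_audit_trail -> approve_policy), contraposes to O(not approve_policy -> verify_audit_trail); with O(not approve_policy) we get O(verify_audit_trail).
The contrapositive of premise 1 (O(lower_boom -> not verify_audit_trail)) is O(verify_audit_trail -> not lower_boom), and O(verify_audit_trail) is already established, so O(not lower_boom).
Premise 4 is O(not anonymize_roster -> lower_boom); contrapositively O(not lower_boom -> anonymize_roster). Since O(not lower_boom) holds, K gives O(anonymize_roster).
Premise 7 is O(not update_receipt -> not anonymize_roster); contrapositively O(anonymize_roster -> update_receipt). Since O(anonymize_roster) holds, K gives O(update_receipt).
Premises 3, 6 do not contribute to this derivation.
Thus O(update_receipt), which is F(not update_receipt): not update_receipt is forbidden.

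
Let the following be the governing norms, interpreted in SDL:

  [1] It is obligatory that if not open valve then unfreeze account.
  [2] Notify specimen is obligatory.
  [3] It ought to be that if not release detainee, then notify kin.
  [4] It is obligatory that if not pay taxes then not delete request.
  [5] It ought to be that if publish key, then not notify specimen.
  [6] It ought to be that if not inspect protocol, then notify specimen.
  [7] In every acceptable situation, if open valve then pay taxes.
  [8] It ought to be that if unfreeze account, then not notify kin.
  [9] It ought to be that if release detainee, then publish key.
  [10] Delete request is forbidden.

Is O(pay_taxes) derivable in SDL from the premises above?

Premise 2 states O(notify_specimen) outright.
Premise 5 is O(publish_key → ¬notify_specimen); contrapositively O(notify_specimen → ¬publish_key). Since O(notify_specimen) holds, K gives O(¬publish_key).
The contrapositive of premise 9 (O(release_detainee → publish_key)) is O(¬publish_key → ¬release_detainee), and O(¬publish_key) is already established, so O(¬release_detainee).
With premise 3, O(¬release_detainee → notify_kin), the K-axiom yields O(notify_kin).
The contrapositive of premise 8 (O(unfreeze_account → ¬notify_kin)) is O(notify_kin → ¬unfreeze_account), and O(notify_kin) is already established, so O(¬unfreeze_account).
Premise 1 is O(¬open_valve → unfreeze_account); contrapositively O(¬unfreeze_account → open_valve). Since O(¬unfreeze_account) holds, K gives O(open_valve).
Applying K to premise 7 (O(open_valve → pay_taxes)) and O(open_valve) yields O(pay_taxes).
Premises 4, 6, 10 do not contribute to this derivation.
So O(pay_taxes) follows.

Yes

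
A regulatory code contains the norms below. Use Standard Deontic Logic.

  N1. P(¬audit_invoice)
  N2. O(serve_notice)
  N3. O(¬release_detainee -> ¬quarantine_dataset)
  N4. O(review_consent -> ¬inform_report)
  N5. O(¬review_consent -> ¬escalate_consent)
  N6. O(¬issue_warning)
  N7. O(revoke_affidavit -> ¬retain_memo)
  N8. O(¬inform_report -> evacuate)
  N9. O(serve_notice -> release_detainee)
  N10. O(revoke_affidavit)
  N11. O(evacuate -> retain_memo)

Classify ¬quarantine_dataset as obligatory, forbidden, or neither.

Neither

Premise 3 is O(¬release_detainee -> ¬quarantine_dataset), but O(¬release_detainee) is not derivable from the premises, so it does not yield O(¬quarantine_dataset).
No premise or chain of K-axiom applications forces O(¬quarantine_dataset), and none forces O(quarantine_dataset). So ¬quarantine_dataset is neither obligatory nor forbidden under these norms.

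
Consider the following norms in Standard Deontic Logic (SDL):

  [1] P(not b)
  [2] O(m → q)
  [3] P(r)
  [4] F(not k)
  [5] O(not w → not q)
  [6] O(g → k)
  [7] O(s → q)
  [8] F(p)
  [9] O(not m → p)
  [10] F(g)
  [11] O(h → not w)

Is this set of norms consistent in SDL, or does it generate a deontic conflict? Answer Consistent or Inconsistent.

Consistent

Premise 6 is O(g → k); even if O(k) held, inferring O(g) would be affirming the consequent — invalid.
So O(g) is not derivable, and the apparent clash with O(not g) does not arise.
A world satisfying every obligation exists (e.g. b=false, g=false, h=false, k=true, m=true, p=false, q=true, r=false, s=false, w=true); no atom is both obligatory and forbidden, so the set is consistent.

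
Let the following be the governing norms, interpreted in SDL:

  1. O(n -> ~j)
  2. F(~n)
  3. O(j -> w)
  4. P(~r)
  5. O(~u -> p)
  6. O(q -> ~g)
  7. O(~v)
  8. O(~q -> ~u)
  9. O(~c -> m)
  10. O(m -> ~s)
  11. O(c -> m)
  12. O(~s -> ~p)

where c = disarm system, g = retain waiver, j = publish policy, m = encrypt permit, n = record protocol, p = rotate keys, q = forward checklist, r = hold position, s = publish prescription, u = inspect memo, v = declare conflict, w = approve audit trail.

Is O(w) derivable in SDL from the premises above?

Premise 3 is O(j -> w), but O(j) is not derivable from the premises, so it does not yield O(w).
No other premise forces O(w). An ideal world satisfying every premise can still have w false, so O(w) is not derivable.

No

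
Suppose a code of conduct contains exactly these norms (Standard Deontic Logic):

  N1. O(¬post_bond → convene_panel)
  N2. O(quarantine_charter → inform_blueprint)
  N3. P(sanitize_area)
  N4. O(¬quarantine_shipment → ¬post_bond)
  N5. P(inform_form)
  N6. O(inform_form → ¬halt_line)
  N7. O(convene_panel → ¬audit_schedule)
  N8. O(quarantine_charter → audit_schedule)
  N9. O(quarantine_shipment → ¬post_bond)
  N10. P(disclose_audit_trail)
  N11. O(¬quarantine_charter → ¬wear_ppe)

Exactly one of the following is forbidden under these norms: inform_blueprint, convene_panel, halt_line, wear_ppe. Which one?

wear_ppe

Premises 9 and 4 are O(quarantine_shipment → ¬post_bond) and O(¬quarantine_shipment → ¬post_bond); every ideal world satisfies quarantine_shipment or ¬quarantine_shipment, so in either case ¬post_bond holds — hence O(¬post_bond).
With premise 1, O(¬post_bond → convene_panel), the K-axiom yields O(convene_panel).
From O(convene_panel) and premise 7, O(convene_panel → ¬audit_schedule), we obtain O(¬audit_schedule).
Premise 8 is O(quarantine_charter → audit_schedule); contrapositively O(¬audit_schedule → ¬quarantine_charter). Since O(¬audit_schedule) holds, K gives O(¬quarantine_charter).
From O(¬quarantine_charter) and premise 11, O(¬quarantine_charter → ¬wear_ppe), we obtain O(¬wear_ppe).
So O(¬wear_ppe) holds, i.e. wear_ppe is forbidden. None of the other listed options is forbidden under the premises.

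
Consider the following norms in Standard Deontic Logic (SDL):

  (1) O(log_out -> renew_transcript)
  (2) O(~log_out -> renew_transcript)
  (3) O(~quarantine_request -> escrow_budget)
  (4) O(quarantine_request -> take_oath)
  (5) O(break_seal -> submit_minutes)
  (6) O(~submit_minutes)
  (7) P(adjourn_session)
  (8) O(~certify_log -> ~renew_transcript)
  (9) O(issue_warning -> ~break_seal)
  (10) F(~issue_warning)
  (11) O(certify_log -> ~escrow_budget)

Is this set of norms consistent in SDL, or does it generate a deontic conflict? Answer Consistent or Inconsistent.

Consistent

Premise 5 is O(break_seal -> submit_minutes), but O(break_seal) is not derivable from the premises, so it does not yield O(submit_minutes).
So O(submit_minutes) is not derivable, and the apparent clash with O(~submit_minutes) does not arise.
A world satisfying every obligation exists (e.g. adjourn_session=false, break_seal=false, certify_log=true, escrow_budget=false, issue_warning=true, log_out=false, quarantine_request=true, renew_transcript=true, submit_minutes=false, take_oath=true); no atom is both obligatory and forbidden, so the set is consistent.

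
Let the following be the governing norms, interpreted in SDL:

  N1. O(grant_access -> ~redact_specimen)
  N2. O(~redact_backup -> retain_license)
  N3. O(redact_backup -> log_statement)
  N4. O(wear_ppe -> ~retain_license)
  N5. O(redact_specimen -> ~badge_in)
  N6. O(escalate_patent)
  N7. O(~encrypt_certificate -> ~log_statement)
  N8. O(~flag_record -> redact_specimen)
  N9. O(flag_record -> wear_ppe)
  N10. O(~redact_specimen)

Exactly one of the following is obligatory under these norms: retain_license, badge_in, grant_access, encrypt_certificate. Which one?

encrypt_certificate

Premise 10 gives O(~redact_specimen).
Premise 8, O(~flag_record -> redact_specimen), contraposes to O(~redact_specimen -> flag_record); with O(~redact_specimen) we get O(flag_record).
Premise 9 is O(flag_record -> wear_ppe); since O(flag_record), deontic closure gives O(wear_ppe).
Premise 4 is O(wear_ppe -> ~retain_license); since O(wear_ppe), deontic closure gives O(~retain_license).
The contrapositive of premise 2 (O(~redact_backup -> retain_license)) is O(~retain_license -> redact_backup), and O(~retain_license) is already established, so O(redact_backup).
Applying K to premise 3 (O(redact_backup -> log_statement)) and O(redact_backup) yields O(log_statement).
Premise 7 is O(~encrypt_certificate -> ~log_statement); contrapositively O(log_statement -> encrypt_certificate). Since O(log_statement) holds, K gives O(encrypt_certificate).
So O(encrypt_certificate) holds — encrypt_certificate is obligatory. None of the other listed options is made obligatory by any chain of premises.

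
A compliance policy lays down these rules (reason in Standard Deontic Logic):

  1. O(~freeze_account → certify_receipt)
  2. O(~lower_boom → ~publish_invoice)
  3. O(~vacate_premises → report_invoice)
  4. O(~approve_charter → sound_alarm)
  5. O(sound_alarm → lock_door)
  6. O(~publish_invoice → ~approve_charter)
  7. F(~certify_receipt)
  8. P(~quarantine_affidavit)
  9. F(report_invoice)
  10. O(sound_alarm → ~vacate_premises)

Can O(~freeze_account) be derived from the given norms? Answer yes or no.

Premise 1 is O(~freeze_account → certify_receipt); even if O(certify_receipt) held, inferring O(~freeze_account) would be affirming the consequent — invalid.
No other premise forces O(~freeze_account). An ideal world satisfying every premise can still have ~freeze_account false, so O(~freeze_account) is not derivable.

No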